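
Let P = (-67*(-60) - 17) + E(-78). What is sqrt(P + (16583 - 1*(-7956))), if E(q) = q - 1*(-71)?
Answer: sqrt(28535) ≈ 168.92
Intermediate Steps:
E(q) = 71 + q (E(q) = q + 71 = 71 + q)
P = 3996 (P = (-67*(-60) - 17) + (71 - 78) = (4020 - 17) - 7 = 4003 - 7 = 3996)
sqrt(P + (16583 - 1*(-7956))) = sqrt(3996 + (16583 - 1*(-7956))) = sqrt(3996 + (16583 + 7956)) = sqrt(3996 + 24539) = sqrt(28535)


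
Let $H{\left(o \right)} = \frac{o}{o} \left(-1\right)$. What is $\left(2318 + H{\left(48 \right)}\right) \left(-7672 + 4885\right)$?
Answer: $-6457479$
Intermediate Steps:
$H{\left(o \right)} = -1$ ($H{\left(o \right)} = 1 \left(-1\right) = -1$)
$\left(2318 + H{\left(48 \right)}\right) \left(-7672 + 4885\right) = \left(2318 - 1\right) \left(-7672 + 4885\right) = 2317 \left(-2787\right) = -6457479$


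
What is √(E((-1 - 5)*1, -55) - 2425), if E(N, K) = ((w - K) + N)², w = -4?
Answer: 20*I ≈ 20.0*I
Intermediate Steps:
E(N, K) = (-4 + N - K)² (E(N, K) = ((-4 - K) + N)² = (-4 + N - K)²)
√(E((-1 - 5)*1, -55) - 2425) = √((4 - 55 - (-1 - 5))² - 2425) = √((4 - 55 - (-6))² - 2425) = √((4 - 55 - 1*(-6))² - 2425) = √((4 - 55 + 6)² - 2425) = √((-45)² - 2425) = √(2025 - 2425) = √(-400) = 20*I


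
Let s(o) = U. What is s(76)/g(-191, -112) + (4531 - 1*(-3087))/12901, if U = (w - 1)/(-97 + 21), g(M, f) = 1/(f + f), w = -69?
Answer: -2654062/12901 ≈ -205.73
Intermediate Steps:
g(M, f) = 1/(2*f)
U = 35/38 (U = (-69 - 1)/(-97 + 21) = -70/(-76) = -70*(-1/76) = 35/38 ≈ 0.92105)
s(o) = 35/38
s(76)/g(-191, -112) + (4531 - 1*(-3087))/12901 = 35/(38*(((½)/(-112)))) + (4531 - 1*(-3087))/12901 = 35/(38*(((½)*(-1/112)))) + (4531 + 3087)*(1/12901) = 35/(38*(-1/224)) + 7618*(1/12901) = (35/38)*(-224) + 7618/12901 = -3920/19 + 7618/12901 = -2654062/12901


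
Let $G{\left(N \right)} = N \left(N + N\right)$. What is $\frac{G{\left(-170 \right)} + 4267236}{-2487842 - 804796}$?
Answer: $- \frac{2162518}{1646319} \approx -1.3135$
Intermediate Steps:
$G{\left(N \right)} = 2 N^{2}$ ($G{\left(N \right)} = N 2 N = 2 N^{2}$)
$\frac{G{\left(-170 \right)} + 4267236}{-2487842 - 804796} = \frac{2 \left(-170\right)^{2} + 4267236}{-2487842 - 804796} = \frac{2 \cdot 28900 + 4267236}{-3292638} = \left(57800 + 4267236\right) \left(- \frac{1}{3292638}\right) = 4325036 \left(- \frac{1}{3292638}\right) = - \frac{2162518}{1646319}$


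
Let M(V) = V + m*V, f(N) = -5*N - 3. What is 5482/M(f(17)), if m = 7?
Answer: -2741/352 ≈ -7.7869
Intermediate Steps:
f(N) = -3 - 5*N
M(V) = 8*V (M(V) = V + 7*V = 8*V)
5482/M(f(17)) = 5482/((8*(-3 - 5*17))) = 5482/((8*(-3 - 85))) = 5482/((8*(-88))) = 5482/(-704) = 5482*(-1/704) = -2741/352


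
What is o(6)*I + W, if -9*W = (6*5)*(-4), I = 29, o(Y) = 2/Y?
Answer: 23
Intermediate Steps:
W = 40/3 (W = -6*5*(-4)/9 = -10*(-4)/3 = -⅑*(-120) = 40/3 ≈ 13.333)
o(6)*I + W = (2/6)*29 + 40/3 = (2*(⅙))*29 + 40/3 = (⅓)*29 + 40/3 = 29/3 + 40/3 = 23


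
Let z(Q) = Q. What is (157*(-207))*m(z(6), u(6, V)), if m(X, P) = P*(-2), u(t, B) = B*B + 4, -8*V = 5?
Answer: 9132219/32 ≈ 2.8538e+5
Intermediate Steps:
V = -5/8 (V = -1/8*5 = -5/8 ≈ -0.62500)
u(t, B) = 4 + B**2 (u(t, B) = B**2 + 4 = 4 + B**2)
m(X, P) = -2*P
(157*(-207))*m(z(6), u(6, V)) = (157*(-207))*(-2*(4 + (-5/8)**2)) = -(-64998)*(4 + 25/64) = -(-64998)*281/64 = -32499*(-281/32) = 9132219/32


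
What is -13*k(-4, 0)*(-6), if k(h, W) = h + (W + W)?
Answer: -312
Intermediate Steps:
k(h, W) = h + 2*W
-13*k(-4, 0)*(-6) = -13*(-4 + 2*0)*(-6) = -13*(-4 + 0)*(-6) = -13*(-4)*(-6) = 52*(-6) = -312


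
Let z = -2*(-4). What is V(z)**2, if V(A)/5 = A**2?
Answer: 102400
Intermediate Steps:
z = 8
V(A) = 5*A**2
V(z)**2 = (5*8**2)**2 = (5*64)**2 = 320**2 = 102400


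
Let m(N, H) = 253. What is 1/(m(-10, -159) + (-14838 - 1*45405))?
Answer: -1/59990 ≈ -1.6669e-5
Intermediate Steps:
1/(m(-10, -159) + (-14838 - 1*45405)) = 1/(253 + (-14838 - 1*45405)) = 1/(253 + (-14838 - 45405)) = 1/(253 - 60243) = 1/(-59990) = -1/59990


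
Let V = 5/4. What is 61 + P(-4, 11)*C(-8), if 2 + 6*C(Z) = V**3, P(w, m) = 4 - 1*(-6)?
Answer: 3899/64 ≈ 60.922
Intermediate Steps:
P(w, m) = 10 (P(w, m) = 4 + 6 = 10)
V = 5/4 (V = 5*(1/4) = 5/4 ≈ 1.2500)
C(Z) = -1/128 (C(Z) = -1/3 + (5/4)**3/6 = -1/3 + (1/6)*(125/64) = -1/3 + 125/384 = -1/128)
61 + P(-4, 11)*C(-8) = 61 + 10*(-1/128) = 61 - 5/64 = 3899/64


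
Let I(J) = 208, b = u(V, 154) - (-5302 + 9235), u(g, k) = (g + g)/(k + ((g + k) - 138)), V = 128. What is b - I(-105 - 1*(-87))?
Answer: -616881/149 ≈ -4140.1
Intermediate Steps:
u(g, k) = 2*g/(-138 + g + 2*k) (u(g, k) = (2*g)/(k + (-138 + g + k)) = (2*g)/(-138 + g + 2*k) = 2*g/(-138 + g + 2*k))
b = -585889/149 (b = 2*128/(-138 + 128 + 2*154) - (-5302 + 9235) = 2*128/(-138 + 128 + 308) - 1*3933 = 2*128/298 - 3933 = 2*128*(1/298) - 3933 = 128/149 - 3933 = -585889/149 ≈ -3932.1)
b - I(-105 - 1*(-87)) = -585889/149 - 1*208 = -585889/149 - 208 = -616881/149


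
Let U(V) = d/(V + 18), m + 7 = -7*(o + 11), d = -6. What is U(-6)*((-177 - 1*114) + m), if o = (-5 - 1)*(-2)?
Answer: 459/2 ≈ 229.50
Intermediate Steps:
o = 12 (o = -6*(-2) = 12)
m = -168 (m = -7 - 7*(12 + 11) = -7 - 7*23 = -7 - 161 = -168)
U(V) = -6/(18 + V) (U(V) = -6/(V + 18) = -6/(18 + V))
U(-6)*((-177 - 1*114) + m) = (-6/(18 - 6))*((-177 - 1*114) - 168) = (-6/12)*((-177 - 114) - 168) = (-6*1/12)*(-291 - 168) = -1/2*(-459) = 459/2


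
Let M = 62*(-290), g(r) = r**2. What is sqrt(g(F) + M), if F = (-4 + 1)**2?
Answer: I*sqrt(17899) ≈ 133.79*I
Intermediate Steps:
F = 9 (F = (-3)**2 = 9)
M = -17980
sqrt(g(F) + M) = sqrt(9**2 - 17980) = sqrt(81 - 17980) = sqrt(-17899) = I*sqrt(17899)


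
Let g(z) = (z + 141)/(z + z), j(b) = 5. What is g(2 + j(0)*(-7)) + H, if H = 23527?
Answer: 258779/11 ≈ 23525.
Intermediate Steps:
g(z) = (141 + z)/(2*z) (g(z) = (141 + z)/((2*z)) = (141 + z)*(1/(2*z)) = (141 + z)/(2*z))
g(2 + j(0)*(-7)) + H = (141 + (2 + 5*(-7)))/(2*(2 + 5*(-7))) + 23527 = (141 + (2 - 35))/(2*(2 - 35)) + 23527 = (1/2)*(141 - 33)/(-33) + 23527 = (1/2)*(-1/33)*108 + 23527 = -18/11 + 23527 = 258779/11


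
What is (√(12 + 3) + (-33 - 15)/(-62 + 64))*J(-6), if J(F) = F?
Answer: 144 - 6*√15 ≈ 120.76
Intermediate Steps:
(√(12 + 3) + (-33 - 15)/(-62 + 64))*J(-6) = (√(12 + 3) + (-33 - 15)/(-62 + 64))*(-6) = (√15 - 48/2)*(-6) = (√15 - 48*½)*(-6) = (√15 - 24)*(-6) = (-24 + √15)*(-6) = 144 - 6*√15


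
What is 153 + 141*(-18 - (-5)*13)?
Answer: 6780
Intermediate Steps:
153 + 141*(-18 - (-5)*13) = 153 + 141*(-18 - 1*(-65)) = 153 + 141*(-18 + 65) = 153 + 141*47 = 153 + 6627 = 6780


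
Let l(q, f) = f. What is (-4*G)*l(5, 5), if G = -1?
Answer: 20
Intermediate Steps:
(-4*G)*l(5, 5) = -4*(-1)*5 = 4*5 = 20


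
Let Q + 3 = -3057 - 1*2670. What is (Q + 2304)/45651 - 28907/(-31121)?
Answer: 404337637/473568257 ≈ 0.85381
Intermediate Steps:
Q = -5730 (Q = -3 + (-3057 - 1*2670) = -3 + (-3057 - 2670) = -3 - 5727 = -5730)
(Q + 2304)/45651 - 28907/(-31121) = (-5730 + 2304)/45651 - 28907/(-31121) = -3426*1/45651 - 28907*(-1/31121) = -1142/15217 + 28907/31121 = 404337637/473568257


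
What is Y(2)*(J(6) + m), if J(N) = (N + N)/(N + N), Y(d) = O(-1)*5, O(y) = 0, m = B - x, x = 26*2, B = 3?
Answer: 0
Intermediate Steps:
x = 52
m = -49 (m = 3 - 1*52 = 3 - 52 = -49)
Y(d) = 0 (Y(d) = 0*5 = 0)
J(N) = 1 (J(N) = (2*N)/((2*N)) = (2*N)*(1/(2*N)) = 1)
Y(2)*(J(6) + m) = 0*(1 - 49) = 0*(-48) = 0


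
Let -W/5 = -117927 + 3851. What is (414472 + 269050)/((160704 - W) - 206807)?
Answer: -97646/88069 ≈ -1.1087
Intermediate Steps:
W = 570380 (W = -5*(-117927 + 3851) = -5*(-114076) = 570380)
(414472 + 269050)/((160704 - W) - 206807) = (414472 + 269050)/((160704 - 1*570380) - 206807) = 683522/((160704 - 570380) - 206807) = 683522/(-409676 - 206807) = 683522/(-616483) = 683522*(-1/616483) = -97646/88069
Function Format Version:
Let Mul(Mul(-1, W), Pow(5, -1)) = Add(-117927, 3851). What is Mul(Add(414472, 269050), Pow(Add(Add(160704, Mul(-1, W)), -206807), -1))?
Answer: Rational(-97646, 88069) ≈ -1.1087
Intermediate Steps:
W = 570380 (W = Mul(-5, Add(-117927, 3851)) = Mul(-5, -114076) = 570380)
Mul(Add(414472, 269050), Pow(Add(Add(160704, Mul(-1, W)), -206807), -1)) = Mul(Add(414472, 269050), Pow(Add(Add(160704, Mul(-1, 570380)), -206807), -1)) = Mul(683522, Pow(Add(Add(160704, -570380), -206807), -1)) = Mul(683522, Pow(Add(-409676, -206807), -1)) = Mul(683522, Pow(-616483, -1)) = Mul(683522, Rational(-1, 616483)) = Rational(-97646, 88069)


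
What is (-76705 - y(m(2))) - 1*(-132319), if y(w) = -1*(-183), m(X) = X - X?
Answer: 55431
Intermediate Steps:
m(X) = 0
y(w) = 183
(-76705 - y(m(2))) - 1*(-132319) = (-76705 - 1*183) - 1*(-132319) = (-76705 - 183) + 132319 = -76888 + 132319 = 55431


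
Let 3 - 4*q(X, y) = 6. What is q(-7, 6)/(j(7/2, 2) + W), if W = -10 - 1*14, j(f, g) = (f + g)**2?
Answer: -3/25 ≈ -0.12000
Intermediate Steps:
q(X, y) = -3/4 (q(X, y) = 3/4 - 1/4*6 = 3/4 - 3/2 = -3/4)
W = -24 (W = -10 - 14 = -24)
q(-7, 6)/(j(7/2, 2) + W) = -3/4/((7/2 + 2)**2 - 24) = -3/4/((11/2)**2 - 24) = -3/4/(121/4 - 24) = -3/4/(25/4) = (4/25)*(-3/4) = -3/25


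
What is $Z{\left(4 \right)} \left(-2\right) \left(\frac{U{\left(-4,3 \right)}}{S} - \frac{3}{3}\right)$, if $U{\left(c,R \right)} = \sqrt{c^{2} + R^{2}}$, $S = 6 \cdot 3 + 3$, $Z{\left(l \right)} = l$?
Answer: $\frac{128}{21} \approx 6.0952$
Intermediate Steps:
$S = 21$ ($S = 18 + 3 = 21$)
$U{\left(c,R \right)} = \sqrt{R^{2} + c^{2}}$
$Z{\left(4 \right)} \left(-2\right) \left(\frac{U{\left(-4,3 \right)}}{S} - \frac{3}{3}\right) = 4 \left(-2\right) \left(\frac{\sqrt{3^{2} + \left(-4\right)^{2}}}{21} - \frac{3}{3}\right) = - 8 \left(\sqrt{9 + 16} \cdot \frac{1}{21} - 1\right) = - 8 \left(\sqrt{25} \cdot \frac{1}{21} - 1\right) = - 8 \left(5 \cdot \frac{1}{21} - 1\right) = - 8 \left(\frac{5}{21} - 1\right) = \left(-8\right) \left(- \frac{16}{21}\right) = \frac{128}{21}$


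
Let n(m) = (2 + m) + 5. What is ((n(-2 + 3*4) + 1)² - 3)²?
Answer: 103041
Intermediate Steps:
n(m) = 7 + m
((n(-2 + 3*4) + 1)² - 3)² = (((7 + (-2 + 3*4)) + 1)² - 3)² = (((7 + (-2 + 12)) + 1)² - 3)² = (((7 + 10) + 1)² - 3)² = ((17 + 1)² - 3)² = (18² - 3)² = (324 - 3)² = 321² = 103041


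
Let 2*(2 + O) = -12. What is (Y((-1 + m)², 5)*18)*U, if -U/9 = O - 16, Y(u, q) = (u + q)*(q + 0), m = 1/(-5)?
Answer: 625968/5 ≈ 1.2519e+5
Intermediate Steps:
m = -⅕ ≈ -0.20000
O = -8 (O = -2 + (½)*(-12) = -2 - 6 = -8)
Y(u, q) = q*(q + u) (Y(u, q) = (q + u)*q = q*(q + u))
U = 216 (U = -9*(-8 - 16) = -9*(-24) = 216)
(Y((-1 + m)², 5)*18)*U = ((5*(5 + (-1 - ⅕)²))*18)*216 = ((5*(5 + (-6/5)²))*18)*216 = ((5*(5 + 36/25))*18)*216 = ((5*(161/25))*18)*216 = ((161/5)*18)*216 = (2898/5)*216 = 625968/5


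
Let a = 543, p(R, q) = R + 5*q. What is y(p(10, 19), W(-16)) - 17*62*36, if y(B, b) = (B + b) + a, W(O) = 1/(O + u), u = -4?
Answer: -745921/20 ≈ -37296.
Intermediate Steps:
W(O) = 1/(-4 + O) (W(O) = 1/(O - 4) = 1/(-4 + O))
y(B, b) = 543 + B + b (y(B, b) = (B + b) + 543 = 543 + B + b)
y(p(10, 19), W(-16)) - 17*62*36 = (543 + (10 + 5*19) + 1/(-4 - 16)) - 17*62*36 = (543 + (10 + 95) + 1/(-20)) - 1054*36 = (543 + 105 - 1/20) - 1*37944 = 12959/20 - 37944 = -745921/20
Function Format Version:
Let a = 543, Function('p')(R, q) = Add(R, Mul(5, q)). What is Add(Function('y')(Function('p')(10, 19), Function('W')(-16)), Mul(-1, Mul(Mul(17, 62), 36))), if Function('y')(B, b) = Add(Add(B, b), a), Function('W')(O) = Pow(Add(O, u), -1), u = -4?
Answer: Rational(-745921, 20) ≈ -37296.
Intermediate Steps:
Function('W')(O) = Pow(Add(-4, O), -1) (Function('W')(O) = Pow(Add(O, -4), -1) = Pow(Add(-4, O), -1))
Function('y')(B, b) = Add(543, B, b) (Function('y')(B, b) = Add(Add(B, b), 543) = Add(543, B, b))
Add(Function('y')(Function('p')(10, 19), Function('W')(-16)), Mul(-1, Mul(Mul(17, 62), 36))) = Add(Add(543, Add(10, Mul(5, 19)), Pow(Add(-4, -16), -1)), Mul(-1, Mul(Mul(17, 62), 36))) = Add(Add(543, Add(10, 95), Pow(-20, -1)), Mul(-1, Mul(1054, 36))) = Add(Add(543, 105, Rational(-1, 20)), Mul(-1, 37944)) = Add(Rational(12959, 20), -37944) = Rational(-745921, 20)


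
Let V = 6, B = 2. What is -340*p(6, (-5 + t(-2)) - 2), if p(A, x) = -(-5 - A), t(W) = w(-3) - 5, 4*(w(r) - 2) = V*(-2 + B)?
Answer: -3740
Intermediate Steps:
w(r) = 2 (w(r) = 2 + (6*(-2 + 2))/4 = 2 + (6*0)/4 = 2 + (¼)*0 = 2 + 0 = 2)
t(W) = -3 (t(W) = 2 - 5 = -3)
p(A, x) = 5 + A
-340*p(6, (-5 + t(-2)) - 2) = -340*(5 + 6) = -340*11 = -3740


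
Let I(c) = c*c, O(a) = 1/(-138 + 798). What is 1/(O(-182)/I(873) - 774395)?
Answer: -503005140/389524665390299 ≈ -1.2913e-6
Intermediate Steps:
O(a) = 1/660
I(c) = c**2
1/(O(-182)/I(873) - 774395) = 1/(1/(660*(873**2)) - 774395) = 1/((1/660)/762129 - 774395) = 1/((1/660)*(1/762129) - 774395) = 1/(1/503005140 - 774395) = 1/(-389524665390299/503005140) = -503005140/389524665390299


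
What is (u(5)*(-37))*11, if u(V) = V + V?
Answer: -4070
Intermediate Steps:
u(V) = 2*V
(u(5)*(-37))*11 = ((2*5)*(-37))*11 = (10*(-37))*11 = -370*11 = -4070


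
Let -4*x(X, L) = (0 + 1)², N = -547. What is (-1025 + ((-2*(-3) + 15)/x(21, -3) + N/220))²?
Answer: 59793453729/48400 ≈ 1.2354e+6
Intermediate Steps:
x(X, L) = -¼ (x(X, L) = -(0 + 1)²/4 = -¼*1² = -¼*1 = -¼)
(-1025 + ((-2*(-3) + 15)/x(21, -3) + N/220))² = (-1025 + ((-2*(-3) + 15)/(-¼) - 547/220))² = (-1025 + ((6 + 15)*(-4) - 547*1/220))² = (-1025 + (21*(-4) - 547/220))² = (-1025 + (-84 - 547/220))² = (-1025 - 19027/220)² = (-244527/220)² = 59793453729/48400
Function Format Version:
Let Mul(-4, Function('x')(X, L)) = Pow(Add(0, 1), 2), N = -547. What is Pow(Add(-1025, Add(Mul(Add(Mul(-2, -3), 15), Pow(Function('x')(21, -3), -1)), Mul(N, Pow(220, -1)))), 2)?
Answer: Rational(59793453729, 48400) ≈ 1.2354e+6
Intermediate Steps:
Function('x')(X, L) = Rational(-1, 4) (Function('x')(X, L) = Mul(Rational(-1, 4), Pow(Add(0, 1), 2)) = Mul(Rational(-1, 4), Pow(1, 2)) = Mul(Rational(-1, 4), 1) = Rational(-1, 4))
Pow(Add(-1025, Add(Mul(Add(Mul(-2, -3), 15), Pow(Function('x')(21, -3), -1)), Mul(N, Pow(220, -1)))), 2) = Pow(Add(-1025, Add(Mul(Add(Mul(-2, -3), 15), Pow(Rational(-1, 4), -1)), Mul(-547, Pow(220, -1)))), 2) = Pow(Add(-1025, Add(Mul(Add(6, 15), -4), Mul(-547, Rational(1, 220)))), 2) = Pow(Add(-1025, Add(Mul(21, -4), Rational(-547, 220))), 2) = Pow(Add(-1025, Add(-84, Rational(-547, 220))), 2) = Pow(Add(-1025, Rational(-19027, 220)), 2) = Pow(Rational(-244527, 220), 2) = Rational(59793453729, 48400)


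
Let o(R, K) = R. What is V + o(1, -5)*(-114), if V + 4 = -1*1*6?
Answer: -124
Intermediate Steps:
V = -10 (V = -4 - 1*1*6 = -4 - 1*6 = -4 - 6 = -10)
V + o(1, -5)*(-114) = -10 + 1*(-114) = -10 - 114 = -124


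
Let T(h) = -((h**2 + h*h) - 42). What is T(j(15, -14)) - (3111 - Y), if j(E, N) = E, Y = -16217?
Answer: -19736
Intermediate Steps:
T(h) = 42 - 2*h**2 (T(h) = -((h**2 + h**2) - 42) = -(2*h**2 - 42) = -(-42 + 2*h**2) = 42 - 2*h**2)
T(j(15, -14)) - (3111 - Y) = (42 - 2*15**2) - (3111 - 1*(-16217)) = (42 - 2*225) - (3111 + 16217) = (42 - 450) - 1*19328 = -408 - 19328 = -19736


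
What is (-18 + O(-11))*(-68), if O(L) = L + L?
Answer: 2720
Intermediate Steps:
O(L) = 2*L
(-18 + O(-11))*(-68) = (-18 + 2*(-11))*(-68) = (-18 - 22)*(-68) = -40*(-68) = 2720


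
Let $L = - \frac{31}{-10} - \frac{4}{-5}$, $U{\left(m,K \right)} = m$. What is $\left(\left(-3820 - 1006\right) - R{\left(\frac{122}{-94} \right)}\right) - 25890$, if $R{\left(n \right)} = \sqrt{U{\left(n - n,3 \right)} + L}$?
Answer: $-30716 - \frac{\sqrt{390}}{10} \approx -30718.0$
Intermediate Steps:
$L = \frac{39}{10}$ ($L = \left(-31\right) \left(- \frac{1}{10}\right) - - \frac{4}{5} = \frac{31}{10} + \frac{4}{5} = \frac{39}{10} \approx 3.9$)
$R{\left(n \right)} = \frac{\sqrt{390}}{10}$ ($R{\left(n \right)} = \sqrt{\left(n - n\right) + \frac{39}{10}} = \sqrt{0 + \frac{39}{10}} = \sqrt{\frac{39}{10}} = \frac{\sqrt{390}}{10}$)
$\left(\left(-3820 - 1006\right) - R{\left(\frac{122}{-94} \right)}\right) - 25890 = \left(\left(-3820 - 1006\right) - \frac{\sqrt{390}}{10}\right) - 25890 = \left(-4826 - \frac{\sqrt{390}}{10}\right) - 25890 = -30716 - \frac{\sqrt{390}}{10}$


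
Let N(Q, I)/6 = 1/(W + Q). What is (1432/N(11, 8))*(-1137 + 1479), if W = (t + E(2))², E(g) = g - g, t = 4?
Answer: 2203848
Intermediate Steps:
E(g) = 0
W = 16 (W = (4 + 0)² = 4² = 16)
N(Q, I) = 6/(16 + Q)
(1432/N(11, 8))*(-1137 + 1479) = (1432/((6/(16 + 11))))*(-1137 + 1479) = (1432/((6/27)))*342 = (1432/((6*(1/27))))*342 = (1432/(2/9))*342 = (1432*(9/2))*342 = 6444*342 = 2203848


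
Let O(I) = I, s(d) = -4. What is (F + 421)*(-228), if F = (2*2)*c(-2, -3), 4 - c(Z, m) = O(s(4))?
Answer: -103284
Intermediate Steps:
c(Z, m) = 8 (c(Z, m) = 4 - 1*(-4) = 4 + 4 = 8)
F = 32 (F = (2*2)*8 = 4*8 = 32)
(F + 421)*(-228) = (32 + 421)*(-228) = 453*(-228) = -103284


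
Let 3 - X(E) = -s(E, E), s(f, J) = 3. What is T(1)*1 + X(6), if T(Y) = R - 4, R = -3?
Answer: -1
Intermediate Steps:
T(Y) = -7 (T(Y) = -3 - 4 = -7)
X(E) = 6 (X(E) = 3 - (-1)*3 = 3 - 1*(-3) = 3 + 3 = 6)
T(1)*1 + X(6) = -7*1 + 6 = -7 + 6 = -1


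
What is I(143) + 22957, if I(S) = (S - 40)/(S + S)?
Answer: 6565805/286 ≈ 22957.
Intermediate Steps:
I(S) = (-40 + S)/(2*S) (I(S) = (-40 + S)/((2*S)) = (-40 + S)*(1/(2*S)) = (-40 + S)/(2*S))
I(143) + 22957 = (1/2)*(-40 + 143)/143 + 22957 = (1/2)*(1/143)*103 + 22957 = 103/286 + 22957 = 6565805/286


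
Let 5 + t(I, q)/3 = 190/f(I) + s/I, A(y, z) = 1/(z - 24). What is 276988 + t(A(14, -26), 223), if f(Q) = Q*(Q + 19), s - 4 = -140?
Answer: 280781977/949 ≈ 2.9587e+5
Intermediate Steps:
s = -136 (s = 4 - 140 = -136)
f(Q) = Q*(19 + Q)
A(y, z) = 1/(-24 + z)
t(I, q) = -15 - 408/I + 570/(I*(19 + I)) (t(I, q) = -15 + 3*(190/((I*(19 + I))) - 136/I) = -15 + 3*(190*(1/(I*(19 + I))) - 136/I) = -15 + 3*(190/(I*(19 + I)) - 136/I) = -15 + 3*(-136/I + 190/(I*(19 + I))) = -15 + (-408/I + 570/(I*(19 + I))) = -15 - 408/I + 570/(I*(19 + I)))
276988 + t(A(14, -26), 223) = 276988 + 3*(-2394 - 231/(-24 - 26) - 5/(-24 - 26)²)/((1/(-24 - 26))*(19 + 1/(-24 - 26))) = 276988 + 3*(-2394 - 231/(-50) - 5*(1/(-50))²)/((1/(-50))*(19 + 1/(-50))) = 276988 + 3*(-2394 - 231*(-1/50) - 5*(-1/50)²)/((-1/50)*(19 - 1/50)) = 276988 + 3*(-50)*(-2394 + 231/50 - 5*1/2500)/(949/50) = 276988 + 3*(-50)*(50/949)*(-2394 + 231/50 - 1/500) = 276988 + 3*(-50)*(50/949)*(-1194691/500) = 276988 + 17920365/949 = 280781977/949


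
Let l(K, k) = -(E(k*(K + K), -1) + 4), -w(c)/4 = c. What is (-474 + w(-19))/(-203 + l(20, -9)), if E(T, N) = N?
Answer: 199/103 ≈ 1.9320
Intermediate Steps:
w(c) = -4*c
l(K, k) = -3 (l(K, k) = -(-1 + 4) = -1*3 = -3)
(-474 + w(-19))/(-203 + l(20, -9)) = (-474 - 4*(-19))/(-203 - 3) = (-474 + 76)/(-206) = -398*(-1/206) = 199/103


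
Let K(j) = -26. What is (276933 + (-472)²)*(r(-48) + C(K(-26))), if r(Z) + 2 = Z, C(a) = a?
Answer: -37978492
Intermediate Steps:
r(Z) = -2 + Z
(276933 + (-472)²)*(r(-48) + C(K(-26))) = (276933 + (-472)²)*((-2 - 48) - 26) = (276933 + 222784)*(-50 - 26) = 499717*(-76) = -37978492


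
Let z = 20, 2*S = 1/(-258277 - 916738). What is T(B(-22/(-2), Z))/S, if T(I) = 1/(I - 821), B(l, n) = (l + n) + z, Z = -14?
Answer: 1175015/402 ≈ 2922.9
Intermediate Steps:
S = -1/2350030 (S = 1/(2*(-258277 - 916738)) = (½)/(-1175015) = (½)*(-1/1175015) = -1/2350030 ≈ -4.2553e-7)
B(l, n) = 20 + l + n (B(l, n) = (l + n) + 20 = 20 + l + n)
T(I) = 1/(-821 + I)
T(B(-22/(-2), Z))/S = 1/((-821 + (20 - 22/(-2) - 14))*(-1/2350030)) = -2350030/(-821 + (20 - 22*(-½) - 14)) = -2350030/(-821 + (20 + 11 - 14)) = -2350030/(-821 + 17) = -2350030/(-804) = -1/804*(-2350030) = 1175015/402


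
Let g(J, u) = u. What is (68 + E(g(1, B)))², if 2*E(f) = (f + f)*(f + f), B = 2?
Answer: 5776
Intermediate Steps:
E(f) = 2*f² (E(f) = ((f + f)*(f + f))/2 = ((2*f)*(2*f))/2 = (4*f²)/2 = 2*f²)
(68 + E(g(1, B)))² = (68 + 2*2²)² = (68 + 2*4)² = (68 + 8)² = 76² = 5776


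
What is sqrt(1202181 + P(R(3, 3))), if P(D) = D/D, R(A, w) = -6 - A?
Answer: sqrt(1202182) ≈ 1096.4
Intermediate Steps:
P(D) = 1
sqrt(1202181 + P(R(3, 3))) = sqrt(1202181 + 1) = sqrt(1202182)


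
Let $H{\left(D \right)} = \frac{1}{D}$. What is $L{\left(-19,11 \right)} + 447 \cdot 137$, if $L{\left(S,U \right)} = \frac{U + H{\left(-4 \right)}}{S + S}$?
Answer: $\frac{9308285}{152} \approx 61239.0$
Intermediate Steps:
$L{\left(S,U \right)} = \frac{- \frac{1}{4} + U}{2 S}$ ($L{\left(S,U \right)} = \frac{U + \frac{1}{-4}}{S + S} = \frac{U - \frac{1}{4}}{2 S} = \left(- \frac{1}{4} + U\right) \frac{1}{2 S} = \frac{- \frac{1}{4} + U}{2 S}$)
$L{\left(-19,11 \right)} + 447 \cdot 137 = \frac{-1 + 4 \cdot 11}{8 \left(-19\right)} + 447 \cdot 137 = \frac{1}{8} \left(- \frac{1}{19}\right) \left(-1 + 44\right) + 61239 = \frac{1}{8} \left(- \frac{1}{19}\right) 43 + 61239 = - \frac{43}{152} + 61239 = \frac{9308285}{152}$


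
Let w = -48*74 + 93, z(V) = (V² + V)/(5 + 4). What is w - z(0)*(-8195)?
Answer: -3459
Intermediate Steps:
z(V) = V/9 + V²/9 (z(V) = (V + V²)/9 = (V + V²)*(⅑) = V/9 + V²/9)
w = -3459 (w = -3552 + 93 = -3459)
w - z(0)*(-8195) = -3459 - (⅑)*0*(1 + 0)*(-8195) = -3459 - (⅑)*0*1*(-8195) = -3459 - 0*(-8195) = -3459 - 1*0 = -3459 + 0 = -3459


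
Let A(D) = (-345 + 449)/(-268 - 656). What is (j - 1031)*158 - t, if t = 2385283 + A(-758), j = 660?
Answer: -564541105/231 ≈ -2.4439e+6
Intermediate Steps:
A(D) = -26/231 (A(D) = 104/(-924) = 104*(-1/924) = -26/231)
t = 551000347/231 (t = 2385283 - 26/231 = 551000347/231 ≈ 2.3853e+6)
(j - 1031)*158 - t = (660 - 1031)*158 - 1*551000347/231 = -371*158 - 551000347/231 = -58618 - 551000347/231 = -564541105/231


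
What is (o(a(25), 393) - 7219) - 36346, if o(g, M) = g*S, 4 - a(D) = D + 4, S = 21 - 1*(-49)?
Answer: -45315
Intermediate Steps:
S = 70 (S = 21 + 49 = 70)
a(D) = -D (a(D) = 4 - (D + 4) = 4 - (4 + D) = 4 + (-4 - D) = -D)
o(g, M) = 70*g (o(g, M) = g*70 = 70*g)
(o(a(25), 393) - 7219) - 36346 = (70*(-1*25) - 7219) - 36346 = (70*(-25) - 7219) - 36346 = (-1750 - 7219) - 36346 = -8969 - 36346 = -45315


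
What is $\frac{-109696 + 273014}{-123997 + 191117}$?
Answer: $\frac{81659}{33560} \approx 2.4332$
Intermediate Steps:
$\frac{-109696 + 273014}{-123997 + 191117} = \frac{163318}{67120} = 163318 \cdot \frac{1}{67120} = \frac{81659}{33560}$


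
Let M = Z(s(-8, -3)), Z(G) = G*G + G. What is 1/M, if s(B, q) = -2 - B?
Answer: 1/42 ≈ 0.023810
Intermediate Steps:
Z(G) = G + G**2 (Z(G) = G**2 + G = G + G**2)
M = 42 (M = (-2 - 1*(-8))*(1 + (-2 - 1*(-8))) = (-2 + 8)*(1 + (-2 + 8)) = 6*(1 + 6) = 6*7 = 42)
1/M = 1/42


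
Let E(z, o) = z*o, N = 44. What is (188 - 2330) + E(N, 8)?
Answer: -1790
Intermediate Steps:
E(z, o) = o*z
(188 - 2330) + E(N, 8) = (188 - 2330) + 8*44 = -2142 + 352 = -1790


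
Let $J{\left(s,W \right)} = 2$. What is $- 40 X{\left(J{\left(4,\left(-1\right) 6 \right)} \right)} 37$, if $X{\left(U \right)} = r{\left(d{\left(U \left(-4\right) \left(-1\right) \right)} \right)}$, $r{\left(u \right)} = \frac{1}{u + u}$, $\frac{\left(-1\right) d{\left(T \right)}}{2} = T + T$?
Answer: $\frac{185}{8} \approx 23.125$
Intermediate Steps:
$d{\left(T \right)} = - 4 T$ ($d{\left(T \right)} = - 2 \left(T + T\right) = - 2 \cdot 2 T = - 4 T$)
$r{\left(u \right)} = \frac{1}{2 u}$
$X{\left(U \right)} = - \frac{1}{32 U}$ ($X{\left(U \right)} = \frac{1}{2 \left(- 4 U \left(-4\right) \left(-1\right)\right)} = \frac{1}{2 \left(- 4 - 4 U \left(-1\right)\right)} = \frac{1}{2 \left(- 4 \cdot 4 U\right)} = \frac{1}{2 \left(- 16 U\right)} = \frac{\left(- \frac{1}{16}\right) \frac{1}{U}}{2} = - \frac{1}{32 U}$)
$- 40 X{\left(J{\left(4,\left(-1\right) 6 \right)} \right)} 37 = - 40 \left(- \frac{1}{32 \cdot 2}\right) 37 = - 40 \left(\left(- \frac{1}{32}\right) \frac{1}{2}\right) 37 = \left(-40\right) \left(- \frac{1}{64}\right) 37 = \frac{5}{8} \cdot 37 = \frac{185}{8}$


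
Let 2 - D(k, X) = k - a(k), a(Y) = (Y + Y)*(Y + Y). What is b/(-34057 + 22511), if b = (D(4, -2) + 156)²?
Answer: -23762/5773 ≈ -4.1161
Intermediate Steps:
a(Y) = 4*Y² (a(Y) = (2*Y)*(2*Y) = 4*Y²)
D(k, X) = 2 - k + 4*k² (D(k, X) = 2 - (k - 4*k²) = 2 + (-k + 4*k²) = 2 - k + 4*k²)
b = 47524 (b = ((2 - 1*4 + 4*4²) + 156)² = ((2 - 4 + 4*16) + 156)² = ((2 - 4 + 64) + 156)² = (62 + 156)² = 218² = 47524)
b/(-34057 + 22511) = 47524/(-34057 + 22511) = 47524/(-11546) = 47524*(-1/11546) = -23762/5773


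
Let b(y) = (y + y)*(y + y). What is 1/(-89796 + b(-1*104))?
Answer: -1/46532 ≈ -2.1491e-5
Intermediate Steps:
b(y) = 4*y² (b(y) = (2*y)*(2*y) = 4*y²)
1/(-89796 + b(-1*104)) = 1/(-89796 + 4*(-1*104)²) = 1/(-89796 + 4*(-104)²) = 1/(-89796 + 4*10816) = 1/(-89796 + 43264) = 1/(-46532) = -1/46532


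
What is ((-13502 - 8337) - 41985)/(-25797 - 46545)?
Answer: 31912/36171 ≈ 0.88225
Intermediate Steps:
((-13502 - 8337) - 41985)/(-25797 - 46545) = (-21839 - 41985)/(-72342) = -63824*(-1/72342) = 31912/36171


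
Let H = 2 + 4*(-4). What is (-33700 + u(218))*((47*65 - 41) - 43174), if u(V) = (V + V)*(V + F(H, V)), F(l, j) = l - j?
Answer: 1598528640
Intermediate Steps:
H = -14 (H = 2 - 16 = -14)
u(V) = -28*V (u(V) = (V + V)*(V + (-14 - V)) = (2*V)*(-14) = -28*V)
(-33700 + u(218))*((47*65 - 41) - 43174) = (-33700 - 28*218)*((47*65 - 41) - 43174) = (-33700 - 6104)*((3055 - 41) - 43174) = -39804*(3014 - 43174) = -39804*(-40160) = 1598528640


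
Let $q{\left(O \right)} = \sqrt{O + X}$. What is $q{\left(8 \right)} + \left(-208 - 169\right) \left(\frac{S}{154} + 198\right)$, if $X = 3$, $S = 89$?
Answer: $- \frac{11529037}{154} + \sqrt{11} \approx -74861.0$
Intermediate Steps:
$q{\left(O \right)} = \sqrt{3 + O}$ ($q{\left(O \right)} = \sqrt{O + 3} = \sqrt{3 + O}$)
$q{\left(8 \right)} + \left(-208 - 169\right) \left(\frac{S}{154} + 198\right) = \sqrt{3 + 8} + \left(-208 - 169\right) \left(\frac{89}{154} + 198\right) = \sqrt{11} - 377 \left(89 \cdot \frac{1}{154} + 198\right) = \sqrt{11} - 377 \left(\frac{89}{154} + 198\right) = \sqrt{11} - \frac{11529037}{154} = - \frac{11529037}{154} + \sqrt{11}$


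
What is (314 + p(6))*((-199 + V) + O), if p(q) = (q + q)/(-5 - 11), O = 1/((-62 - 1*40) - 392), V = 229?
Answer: 18568207/1976 ≈ 9396.9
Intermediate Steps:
O = -1/494 (O = 1/((-62 - 40) - 392) = 1/(-102 - 392) = 1/(-494) = -1/494 ≈ -0.0020243)
p(q) = -q/8 (p(q) = (2*q)/(-16) = (2*q)*(-1/16) = -q/8)
(314 + p(6))*((-199 + V) + O) = (314 - ⅛*6)*((-199 + 229) - 1/494) = (314 - ¾)*(30 - 1/494) = (1253/4)*(14819/494) = 18568207/1976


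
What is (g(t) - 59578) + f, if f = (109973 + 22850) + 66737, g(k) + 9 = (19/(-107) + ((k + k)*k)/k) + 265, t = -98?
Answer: 14984475/107 ≈ 1.4004e+5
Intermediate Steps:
g(k) = 27373/107 + 2*k (g(k) = -9 + ((19/(-107) + ((k + k)*k)/k) + 265) = -9 + ((19*(-1/107) + ((2*k)*k)/k) + 265) = -9 + ((-19/107 + (2*k²)/k) + 265) = -9 + ((-19/107 + 2*k) + 265) = -9 + (28336/107 + 2*k) = 27373/107 + 2*k)
f = 199560 (f = 132823 + 66737 = 199560)
(g(t) - 59578) + f = ((27373/107 + 2*(-98)) - 59578) + 199560 = ((27373/107 - 196) - 59578) + 199560 = (6401/107 - 59578) + 199560 = -6368445/107 + 199560 = 14984475/107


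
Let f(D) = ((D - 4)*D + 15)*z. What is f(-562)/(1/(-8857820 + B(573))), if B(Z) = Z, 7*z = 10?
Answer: -4025074673470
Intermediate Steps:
z = 10/7 (z = (⅐)*10 = 10/7 ≈ 1.4286)
f(D) = 150/7 + 10*D*(-4 + D)/7 (f(D) = ((D - 4)*D + 15)*(10/7) = ((-4 + D)*D + 15)*(10/7) = (D*(-4 + D) + 15)*(10/7) = (15 + D*(-4 + D))*(10/7) = 150/7 + 10*D*(-4 + D)/7)
f(-562)/(1/(-8857820 + B(573))) = (150/7 - 40/7*(-562) + (10/7)*(-562)²)/(1/(-8857820 + 573)) = (150/7 + 22480/7 + (10/7)*315844)/(1/(-8857247)) = (150/7 + 22480/7 + 3158440/7)/(-1/8857247) = (3181070/7)*(-8857247) = -4025074673470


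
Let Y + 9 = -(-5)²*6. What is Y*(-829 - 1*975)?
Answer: 286836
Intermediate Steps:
Y = -159 (Y = -9 - (-5)²*6 = -9 - 25*6 = -9 - 1*150 = -9 - 150 = -159)
Y*(-829 - 1*975) = -159*(-829 - 1*975) = -159*(-829 - 975) = -159*(-1804) = 286836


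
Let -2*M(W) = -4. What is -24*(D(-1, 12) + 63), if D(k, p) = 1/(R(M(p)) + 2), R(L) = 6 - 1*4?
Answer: -1518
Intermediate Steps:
M(W) = 2 (M(W) = -1/2*(-4) = 2)
R(L) = 2 (R(L) = 6 - 4 = 2)
D(k, p) = 1/4 (D(k, p) = 1/(2 + 2) = 1/4)
-24*(D(-1, 12) + 63) = -24*(1/4 + 63) = -24*253/4 = -1518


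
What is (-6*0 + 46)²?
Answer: 2116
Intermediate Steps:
(-6*0 + 46)² = (0 + 46)² = 46² = 2116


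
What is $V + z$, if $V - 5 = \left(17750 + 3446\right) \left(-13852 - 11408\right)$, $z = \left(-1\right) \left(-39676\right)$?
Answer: $-535371279$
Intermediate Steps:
$z = 39676$
$V = -535410955$ ($V = 5 + \left(17750 + 3446\right) \left(-13852 - 11408\right) = 5 + 21196 \left(-25260\right) = 5 - 535410960 = -535410955$)
$V + z = -535410955 + 39676 = -535371279$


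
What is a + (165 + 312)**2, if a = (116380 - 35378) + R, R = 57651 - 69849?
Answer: 296333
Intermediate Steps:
R = -12198
a = 68804 (a = (116380 - 35378) - 12198 = 81002 - 12198 = 68804)
a + (165 + 312)**2 = 68804 + (165 + 312)**2 = 68804 + 477**2 = 68804 + 227529 = 296333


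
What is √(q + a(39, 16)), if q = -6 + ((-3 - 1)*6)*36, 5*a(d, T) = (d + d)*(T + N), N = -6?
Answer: I*√714 ≈ 26.721*I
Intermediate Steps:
a(d, T) = 2*d*(-6 + T)/5 (a(d, T) = ((d + d)*(T - 6))/5 = ((2*d)*(-6 + T))/5 = (2*d*(-6 + T))/5 = 2*d*(-6 + T)/5)
q = -870 (q = -6 - 4*6*36 = -6 - 24*36 = -6 - 864 = -870)
√(q + a(39, 16)) = √(-870 + (⅖)*39*(-6 + 16)) = √(-870 + (⅖)*39*10) = √(-870 + 156) = √(-714) = I*√714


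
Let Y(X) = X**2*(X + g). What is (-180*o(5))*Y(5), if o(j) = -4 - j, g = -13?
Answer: -324000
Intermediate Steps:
Y(X) = X**2*(-13 + X) (Y(X) = X**2*(X - 13) = X**2*(-13 + X))
(-180*o(5))*Y(5) = (-180*(-4 - 1*5))*(5**2*(-13 + 5)) = (-180*(-4 - 5))*(25*(-8)) = -180*(-9)*(-200) = 1620*(-200) = -324000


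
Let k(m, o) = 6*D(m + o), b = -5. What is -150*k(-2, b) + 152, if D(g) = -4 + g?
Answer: 10052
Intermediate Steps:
k(m, o) = -24 + 6*m + 6*o (k(m, o) = 6*(-4 + (m + o)) = 6*(-4 + m + o) = -24 + 6*m + 6*o)
-150*k(-2, b) + 152 = -150*(-24 + 6*(-2) + 6*(-5)) + 152 = -150*(-24 - 12 - 30) + 152 = -150*(-66) + 152 = 9900 + 152 = 10052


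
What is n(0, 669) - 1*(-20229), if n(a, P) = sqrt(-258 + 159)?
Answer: 20229 + 3*I*sqrt(11) ≈ 20229.0 + 9.9499*I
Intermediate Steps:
n(a, P) = 3*I*sqrt(11) (n(a, P) = sqrt(-99) = 3*I*sqrt(11))
n(0, 669) - 1*(-20229) = 3*I*sqrt(11) - 1*(-20229) = 3*I*sqrt(11) + 20229 = 20229 + 3*I*sqrt(11)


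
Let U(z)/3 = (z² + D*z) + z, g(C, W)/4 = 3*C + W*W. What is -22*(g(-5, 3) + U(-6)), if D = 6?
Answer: 924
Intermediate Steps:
g(C, W) = 4*W² + 12*C (g(C, W) = 4*(3*C + W*W) = 4*(3*C + W²) = 4*(W² + 3*C) = 4*W² + 12*C)
U(z) = 3*z² + 21*z (U(z) = 3*((z² + 6*z) + z) = 3*(z² + 7*z) = 3*z² + 21*z)
-22*(g(-5, 3) + U(-6)) = -22*((4*3² + 12*(-5)) + 3*(-6)*(7 - 6)) = -22*((4*9 - 60) + 3*(-6)*1) = -22*((36 - 60) - 18) = -22*(-24 - 18) = -22*(-42) = 924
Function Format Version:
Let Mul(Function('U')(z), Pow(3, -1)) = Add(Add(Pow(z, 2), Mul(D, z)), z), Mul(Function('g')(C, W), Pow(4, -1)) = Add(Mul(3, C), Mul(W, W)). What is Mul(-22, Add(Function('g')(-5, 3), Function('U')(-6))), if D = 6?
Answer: 924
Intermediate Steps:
Function('g')(C, W) = Add(Mul(4, Pow(W, 2)), Mul(12, C)) (Function('g')(C, W) = Mul(4, Add(Mul(3, C), Mul(W, W))) = Mul(4, Add(Mul(3, C), Pow(W, 2))) = Mul(4, Add(Pow(W, 2), Mul(3, C))) = Add(Mul(4, Pow(W, 2)), Mul(12, C)))
Function('U')(z) = Add(Mul(3, Pow(z, 2)), Mul(21, z)) (Function('U')(z) = Mul(3, Add(Add(Pow(z, 2), Mul(6, z)), z)) = Mul(3, Add(Pow(z, 2), Mul(7, z))) = Add(Mul(3, Pow(z, 2)), Mul(21, z)))
Mul(-22, Add(Function('g')(-5, 3), Function('U')(-6))) = Mul(-22, Add(Add(Mul(4, Pow(3, 2)), Mul(12, -5)), Mul(3, -6, Add(7, -6)))) = Mul(-22, Add(Add(Mul(4, 9), -60), Mul(3, -6, 1))) = Mul(-22, Add(Add(36, -60), -18)) = Mul(-22, Add(-24, -18)) = Mul(-22, -42) = 924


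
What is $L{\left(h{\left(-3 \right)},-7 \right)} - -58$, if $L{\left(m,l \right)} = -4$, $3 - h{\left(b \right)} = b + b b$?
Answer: $54$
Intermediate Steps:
$h{\left(b \right)} = 3 - b - b^{2}$ ($h{\left(b \right)} = 3 - \left(b + b b\right) = 3 - \left(b + b^{2}\right) = 3 - b - b^{2}$)
$L{\left(h{\left(-3 \right)},-7 \right)} - -58 = -4 - -58 = -4 + 58 = 54$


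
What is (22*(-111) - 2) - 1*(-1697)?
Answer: -747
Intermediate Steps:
(22*(-111) - 2) - 1*(-1697) = (-2442 - 2) + 1697 = -2444 + 1697 = -747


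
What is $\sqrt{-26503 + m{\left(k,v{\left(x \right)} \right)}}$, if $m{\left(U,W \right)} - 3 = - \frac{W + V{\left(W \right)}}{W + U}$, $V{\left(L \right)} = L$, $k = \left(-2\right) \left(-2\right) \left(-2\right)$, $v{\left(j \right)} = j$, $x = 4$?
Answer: $i \sqrt{26498} \approx 162.78 i$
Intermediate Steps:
$k = -8$ ($k = 4 \left(-2\right) = -8$)
$m{\left(U,W \right)} = 3 - \frac{2 W}{U + W}$ ($m{\left(U,W \right)} = 3 - \frac{W + W}{W + U} = 3 - \frac{2 W}{U + W}$)
$\sqrt{-26503 + m{\left(k,v{\left(x \right)} \right)}} = \sqrt{-26503 + \frac{4 + 3 \left(-8\right)}{-8 + 4}} = \sqrt{-26503 + \frac{4 - 24}{-4}} = \sqrt{-26503 - -5} = \sqrt{-26503 + 5} = \sqrt{-26498} = i \sqrt{26498}$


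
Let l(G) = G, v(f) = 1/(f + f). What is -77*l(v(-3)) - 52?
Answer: -235/6 ≈ -39.167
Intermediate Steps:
v(f) = 1/(2*f)
-77*l(v(-3)) - 52 = -77/(2*(-3)) - 52 = -77*(-1)/(2*3) - 52 = -77*(-⅙) - 52 = 77/6 - 52 = -235/6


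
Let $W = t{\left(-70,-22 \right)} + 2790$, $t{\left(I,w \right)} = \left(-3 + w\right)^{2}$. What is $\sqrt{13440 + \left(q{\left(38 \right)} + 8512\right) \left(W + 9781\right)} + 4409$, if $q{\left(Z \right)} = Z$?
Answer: $4409 + 2 \sqrt{28209810} \approx 15032.0$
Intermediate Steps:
$W = 3415$ ($W = \left(-3 - 22\right)^{2} + 2790 = \left(-25\right)^{2} + 2790 = 625 + 2790 = 3415$)
$\sqrt{13440 + \left(q{\left(38 \right)} + 8512\right) \left(W + 9781\right)} + 4409 = \sqrt{13440 + \left(38 + 8512\right) \left(3415 + 9781\right)} + 4409 = \sqrt{13440 + 8550 \cdot 13196} + 4409 = \sqrt{13440 + 112825800} + 4409 = \sqrt{112839240} + 4409 = 2 \sqrt{28209810} + 4409 = 4409 + 2 \sqrt{28209810}$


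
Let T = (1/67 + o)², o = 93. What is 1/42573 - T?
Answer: -1653442676663/191110197 ≈ -8651.8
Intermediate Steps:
T = 38837824/4489 (T = (1/67 + 93)² = (6232/67)² = 38837824/4489 ≈ 8651.8)
1/42573 - T = 1/42573 - 1*38837824/4489 = 1/42573 - 38837824/4489 = -1653442676663/191110197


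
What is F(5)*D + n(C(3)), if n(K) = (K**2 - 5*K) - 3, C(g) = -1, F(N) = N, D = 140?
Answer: 703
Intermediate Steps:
n(K) = -3 + K**2 - 5*K
F(5)*D + n(C(3)) = 5*140 + (-3 + (-1)**2 - 5*(-1)) = 700 + (-3 + 1 + 5) = 700 + 3 = 703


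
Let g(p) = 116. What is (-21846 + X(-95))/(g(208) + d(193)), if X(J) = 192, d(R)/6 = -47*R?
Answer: 10827/27155 ≈ 0.39871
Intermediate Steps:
d(R) = -282*R (d(R) = 6*(-47*R) = -282*R)
(-21846 + X(-95))/(g(208) + d(193)) = (-21846 + 192)/(116 - 282*193) = -21654/(116 - 54426) = -21654/(-54310) = -21654*(-1/54310) = 10827/27155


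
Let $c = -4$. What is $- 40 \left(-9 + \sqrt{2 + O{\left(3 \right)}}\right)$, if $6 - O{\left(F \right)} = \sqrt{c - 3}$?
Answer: $360 - 40 \sqrt{8 - i \sqrt{7}} \approx 245.37 + 18.464 i$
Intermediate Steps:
$O{\left(F \right)} = 6 - i \sqrt{7}$ ($O{\left(F \right)} = 6 - \sqrt{-4 - 3} = 6 - \sqrt{-7} = 6 - i \sqrt{7}$)
$- 40 \left(-9 + \sqrt{2 + O{\left(3 \right)}}\right) = - 40 \left(-9 + \sqrt{2 + \left(6 - i \sqrt{7}\right)}\right) = - 40 \left(-9 + \sqrt{8 - i \sqrt{7}}\right) = 360 - 40 \sqrt{8 - i \sqrt{7}}$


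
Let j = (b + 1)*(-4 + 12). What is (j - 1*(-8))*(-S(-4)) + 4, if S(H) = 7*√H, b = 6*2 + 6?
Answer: 4 - 2240*I ≈ 4.0 - 2240.0*I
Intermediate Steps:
b = 18 (b = 12 + 6 = 18)
j = 152 (j = (18 + 1)*(-4 + 12) = 19*8 = 152)
(j - 1*(-8))*(-S(-4)) + 4 = (152 - 1*(-8))*(-7*√(-4)) + 4 = (152 + 8)*(-7*2*I) + 4 = 160*(-14*I) + 4 = -2240*I + 4 = 4 - 2240*I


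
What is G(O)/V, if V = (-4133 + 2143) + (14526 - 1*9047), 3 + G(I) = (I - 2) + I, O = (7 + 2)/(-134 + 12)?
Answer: -314/212829 ≈ -0.0014754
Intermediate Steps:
O = -9/122 (O = 9/(-122) = 9*(-1/122) = -9/122 ≈ -0.073771)
G(I) = -5 + 2*I (G(I) = -3 + ((I - 2) + I) = -3 + ((-2 + I) + I) = -3 + (-2 + 2*I) = -5 + 2*I)
V = 3489 (V = -1990 + (14526 - 9047) = -1990 + 5479 = 3489)
G(O)/V = (-5 + 2*(-9/122))/3489 = (-5 - 9/61)*(1/3489) = -314/61*1/3489 = -314/212829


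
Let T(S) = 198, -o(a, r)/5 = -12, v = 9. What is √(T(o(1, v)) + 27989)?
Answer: √28187 ≈ 167.89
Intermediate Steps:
o(a, r) = 60 (o(a, r) = -5*(-12) = 60)
√(T(o(1, v)) + 27989) = √(198 + 27989) = √28187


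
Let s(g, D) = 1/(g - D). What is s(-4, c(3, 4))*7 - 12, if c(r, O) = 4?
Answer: -103/8 ≈ -12.875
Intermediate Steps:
s(-4, c(3, 4))*7 - 12 = 7/(-4 - 1*4) - 12 = 7/(-4 - 4) - 12 = 7/(-8) - 12 = -⅛*7 - 12 = -7/8 - 12 = -103/8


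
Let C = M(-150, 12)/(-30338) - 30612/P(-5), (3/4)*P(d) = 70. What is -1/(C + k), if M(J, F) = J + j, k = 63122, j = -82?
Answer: -151690/9525225187 ≈ -1.5925e-5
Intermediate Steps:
M(J, F) = -82 + J (M(J, F) = J - 82 = -82 + J)
P(d) = 280/3 (P(d) = (4/3)*70 = 280/3)
C = -49750993/151690 (C = (-82 - 150)/(-30338) - 30612/280/3 = -232*(-1/30338) - 30612*3/280 = 116/15169 - 22959/70 = -49750993/151690 ≈ -327.98)
-1/(C + k) = -1/(-49750993/151690 + 63122) = -1/9525225187/151690 = -1*151690/9525225187 = -151690/9525225187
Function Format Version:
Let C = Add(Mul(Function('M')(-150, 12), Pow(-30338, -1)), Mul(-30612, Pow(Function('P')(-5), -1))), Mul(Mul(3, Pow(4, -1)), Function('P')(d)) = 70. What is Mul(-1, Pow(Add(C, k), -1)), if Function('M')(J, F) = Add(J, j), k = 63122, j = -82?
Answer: Rational(-151690, 9525225187) ≈ -1.5925e-5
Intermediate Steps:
Function('M')(J, F) = Add(-82, J) (Function('M')(J, F) = Add(J, -82) = Add(-82, J))
Function('P')(d) = Rational(280, 3) (Function('P')(d) = Mul(Rational(4, 3), 70) = Rational(280, 3))
C = Rational(-49750993, 151690) (C = Add(Mul(Add(-82, -150), Pow(-30338, -1)), Mul(-30612, Pow(Rational(280, 3), -1))) = Add(Mul(-232, Rational(-1, 30338)), Mul(-30612, Rational(3, 280))) = Add(Rational(116, 15169), Rational(-22959, 70)) = Rational(-49750993, 151690) ≈ -327.98)
Mul(-1, Pow(Add(C, k), -1)) = Mul(-1, Pow(Add(Rational(-49750993, 151690), 63122), -1)) = Mul(-1, Pow(Rational(9525225187, 151690), -1)) = Mul(-1, Rational(151690, 9525225187)) = Rational(-151690, 9525225187)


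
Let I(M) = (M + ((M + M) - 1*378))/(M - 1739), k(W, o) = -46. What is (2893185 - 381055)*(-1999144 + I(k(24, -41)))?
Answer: -597630957972408/119 ≈ -5.0221e+12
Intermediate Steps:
I(M) = (-378 + 3*M)/(-1739 + M) (I(M) = (M + (2*M - 378))/(-1739 + M) = (M + (-378 + 2*M))/(-1739 + M) = (-378 + 3*M)/(-1739 + M))
(2893185 - 381055)*(-1999144 + I(k(24, -41))) = (2893185 - 381055)*(-1999144 + 3*(-126 - 46)/(-1739 - 46)) = 2512130*(-1999144 + 3*(-172)/(-1785)) = 2512130*(-1999144 + 3*(-1/1785)*(-172)) = 2512130*(-1999144 + 172/595) = 2512130*(-1189490508/595) = -597630957972408/119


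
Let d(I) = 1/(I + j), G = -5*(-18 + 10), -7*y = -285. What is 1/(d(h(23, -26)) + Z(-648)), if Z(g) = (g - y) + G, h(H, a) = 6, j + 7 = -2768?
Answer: -19383/12574036 ≈ -0.0015415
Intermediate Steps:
y = 285/7 (y = -⅐*(-285) = 285/7 ≈ 40.714)
j = -2775 (j = -7 - 2768 = -2775)
G = 40 (G = -5*(-8) = 40)
Z(g) = -5/7 + g (Z(g) = (g - 1*285/7) + 40 = (g - 285/7) + 40 = (-285/7 + g) + 40 = -5/7 + g)
d(I) = 1/(-2775 + I) (d(I) = 1/(I - 2775) = 1/(-2775 + I))
1/(d(h(23, -26)) + Z(-648)) = 1/(1/(-2775 + 6) + (-5/7 - 648)) = 1/(1/(-2769) - 4541/7) = 1/(-1/2769 - 4541/7) = 1/(-12574036/19383) = -19383/12574036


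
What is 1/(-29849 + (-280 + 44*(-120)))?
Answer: -1/35409 ≈ -2.8241e-5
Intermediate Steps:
1/(-29849 + (-280 + 44*(-120))) = 1/(-29849 + (-280 - 5280)) = 1/(-29849 - 5560) = 1/(-35409) = -1/35409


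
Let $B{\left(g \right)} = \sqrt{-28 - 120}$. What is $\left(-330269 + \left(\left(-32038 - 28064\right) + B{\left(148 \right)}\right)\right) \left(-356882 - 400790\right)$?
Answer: $295773176312 - 1515344 i \sqrt{37} \approx 2.9577 \cdot 10^{11} - 9.2175 \cdot 10^{6} i$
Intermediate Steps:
$B{\left(g \right)} = 2 i \sqrt{37}$ ($B{\left(g \right)} = \sqrt{-148} = 2 i \sqrt{37}$)
$\left(-330269 + \left(\left(-32038 - 28064\right) + B{\left(148 \right)}\right)\right) \left(-356882 - 400790\right) = \left(-330269 + \left(\left(-32038 - 28064\right) + 2 i \sqrt{37}\right)\right) \left(-356882 - 400790\right) = \left(-330269 - \left(60102 - 2 i \sqrt{37}\right)\right) \left(-757672\right) = \left(-390371 + 2 i \sqrt{37}\right) \left(-757672\right) = 295773176312 - 1515344 i \sqrt{37}$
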